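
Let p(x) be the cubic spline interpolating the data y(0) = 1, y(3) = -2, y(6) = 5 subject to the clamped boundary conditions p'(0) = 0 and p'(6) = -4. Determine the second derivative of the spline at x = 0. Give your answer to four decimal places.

-3.3333

Put σ_i = p'' at the i-th knot. Here h = (3, 3) and Δ = (-1, 7/3), so the interior equations h_(i-1)·σ_(i-1) + 2(h_(i-1)+h_i)·σ_i + h_i·σ_(i+1) = 6(Δ_i − Δ_(i-1)) read
  3·σ_0 + 12·σ_1 + 3·σ_2 = 6(Δ_1 - Δ_0) = 20
Clamped end conditions give two more equations: 2h_0·σ_0 + h_0·σ_1 = 6(Δ_0 - p'(0)) = -6 and h_1·σ_1 + 2h_1·σ_2 = 6(p'(6) - Δ_1) = -38.
Hence σ_0 = -10/3, σ_1 = 14/3, σ_2 = -26/3.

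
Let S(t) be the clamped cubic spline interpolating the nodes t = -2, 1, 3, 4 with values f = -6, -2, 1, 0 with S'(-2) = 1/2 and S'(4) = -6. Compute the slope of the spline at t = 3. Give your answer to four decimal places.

1.4825

With M_i denoting the second derivative at x_i, h_i = 3, 2, 1, and Δ_i = (y_(i+1) − y_i)/h_i = 4/3, 3/2, -1:
  3·M_0 + 10·M_1 + 2·M_2 = 6(Δ_1 - Δ_0) = 1
  2·M_1 + 6·M_2 + 1·M_3 = 6(Δ_2 - Δ_1) = -15
Clamped end conditions give two more equations: 2h_0·M_0 + h_0·M_1 = 6(Δ_0 - S'(-2)) = 5 and h_2·M_2 + 2h_2·M_3 = 6(S'(4) - Δ_2) = -30.
Solving the tridiagonal system: M_0 = 53/57, M_1 = -11/57, M_2 = 4/57, M_3 = -857/57.
On [3, 4], S'(t) = b_2 + 2c_2·(t - 3) + 3d_2·(t - 3)² with b_2 = Δ_2 - h_2(2M_2 + M_3)/6 = 169/114, c_2 = M_2/2 = 2/57, d_2 = (M_3 - M_2)/(6h_2) = -287/114. So S'(3) = 169/114.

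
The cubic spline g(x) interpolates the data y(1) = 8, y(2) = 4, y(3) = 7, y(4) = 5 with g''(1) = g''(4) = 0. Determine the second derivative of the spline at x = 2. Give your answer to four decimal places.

Write M_i for g''(x_i). With h_i = 1, 1, 1 and divided differences Δ_i = -4, 3, -2, the continuity of g' gives the tridiagonal system
  1·M_0 + 4·M_1 + 1·M_2 = 6(Δ_1 - Δ_0) = 42
  1·M_1 + 4·M_2 + 1·M_3 = 6(Δ_2 - Δ_1) = -30
Natural end conditions: M_0 = M_3 = 0.
Solving: M_0 = 0, M_1 = 66/5, M_2 = -54/5, M_3 = 0.

13.2000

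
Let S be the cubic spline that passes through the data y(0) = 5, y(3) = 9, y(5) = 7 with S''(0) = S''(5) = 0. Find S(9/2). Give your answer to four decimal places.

Let M_i = S''(x_i). Step sizes h_i = 3, 2; slopes of the chords Δ_i = (y_(i+1) - y_i)/h_i = 4/3, -1.
  3·M_0 + 10·M_1 + 2·M_2 = 6(Δ_1 - Δ_0) = -14
Natural end conditions: M_0 = M_2 = 0.
Solving the tridiagonal system: M_0 = 0, M_1 = -7/5, M_2 = 0.
On [3, 5], S(t) = 9 - 1/15·(t - 3) - 7/10·(t - 3)² + 7/60·(t - 3)³.
With (t - 3) = 3/2: S(9/2) = 247/32.

7.7188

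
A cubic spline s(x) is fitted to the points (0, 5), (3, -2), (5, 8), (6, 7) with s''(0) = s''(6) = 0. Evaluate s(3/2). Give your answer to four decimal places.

With M_i denoting the second derivative at x_i, h_i = 3, 2, 1, and Δ_i = (y_(i+1) − y_i)/h_i = -7/3, 5, -1:
  3·M_0 + 10·M_1 + 2·M_2 = 6(Δ_1 - Δ_0) = 44
  2·M_1 + 6·M_2 + 1·M_3 = 6(Δ_2 - Δ_1) = -36
Natural end conditions: M_0 = M_3 = 0.
Hence M_0 = 0, M_1 = 6, M_2 = -8, M_3 = 0.
On [0, 3], s(x) = 5 - 16/3·x + 0·x² + 1/3·x³.
With x = 3/2: s(3/2) = -15/8.

-1.8750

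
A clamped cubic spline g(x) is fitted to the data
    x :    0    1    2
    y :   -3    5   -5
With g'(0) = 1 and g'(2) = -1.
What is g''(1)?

-52

Write σ_i for g''(x_i). With h_i = 1, 1 and divided differences Δ_i = 8, -10, the continuity of g' gives the tridiagonal system
  1·σ_0 + 4·σ_1 + 1·σ_2 = 6(Δ_1 - Δ_0) = -108
Clamped end conditions give two more equations: 2h_0·σ_0 + h_0·σ_1 = 6(Δ_0 - g'(0)) = 42 and h_1·σ_1 + 2h_1·σ_2 = 6(g'(2) - Δ_1) = 54.
Solving the tridiagonal system: σ_0 = 47, σ_1 = -52, σ_2 = 53.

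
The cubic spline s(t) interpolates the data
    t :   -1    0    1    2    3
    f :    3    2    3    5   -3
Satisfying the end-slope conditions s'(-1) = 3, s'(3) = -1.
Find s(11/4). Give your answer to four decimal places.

-1.8555

Put σ_i = s'' at the i-th knot. Here h = (1, 1, 1, 1) and Δ = (-1, 1, 2, -8), so the interior equations h_(i-1)·σ_(i-1) + 2(h_(i-1)+h_i)·σ_i + h_i·σ_(i+1) = 6(Δ_i − Δ_(i-1)) read
  1·σ_0 + 4·σ_1 + 1·σ_2 = 6(Δ_1 - Δ_0) = 12
  1·σ_1 + 4·σ_2 + 1·σ_3 = 6(Δ_2 - Δ_1) = 6
  1·σ_2 + 4·σ_3 + 1·σ_4 = 6(Δ_3 - Δ_2) = -60
Clamped end conditions give two more equations: 2h_0·σ_0 + h_0·σ_1 = 6(Δ_0 - s'(-1)) = -24 and h_3·σ_3 + 2h_3·σ_4 = 6(s'(3) - Δ_3) = 42.
Solving: σ_0 = -29/2, σ_1 = 5, σ_2 = 13/2, σ_3 = -25, σ_4 = 67/2.
On [2, 3], s(t) = 5 - 21/4·(t - 2) - 25/2·(t - 2)² + 39/4·(t - 2)³.
With (t - 2) = 3/4: s(11/4) = -475/256.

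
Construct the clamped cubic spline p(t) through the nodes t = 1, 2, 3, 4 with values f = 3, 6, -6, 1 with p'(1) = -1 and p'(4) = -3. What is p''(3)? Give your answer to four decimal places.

With m_i denoting the second derivative at x_i, h_i = 1, 1, 1, and Δ_i = (y_(i+1) − y_i)/h_i = 3, -12, 7:
  1·m_0 + 4·m_1 + 1·m_2 = 6(Δ_1 - Δ_0) = -90
  1·m_1 + 4·m_2 + 1·m_3 = 6(Δ_2 - Δ_1) = 114
Clamped end conditions give two more equations: 2h_0·m_0 + h_0·m_1 = 6(Δ_0 - p'(1)) = 24 and h_2·m_2 + 2h_2·m_3 = 6(p'(4) - Δ_2) = -60.
Hence m_0 = 514/15, m_1 = -668/15, m_2 = 808/15, m_3 = -854/15.

53.8667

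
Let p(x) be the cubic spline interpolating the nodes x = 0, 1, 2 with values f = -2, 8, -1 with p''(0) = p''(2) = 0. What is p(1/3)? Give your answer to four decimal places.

2.7407

Let σ_i = p''(x_i). Step sizes h_i = 1, 1; slopes of the chords Δ_i = (y_(i+1) - y_i)/h_i = 10, -9.
  1·σ_0 + 4·σ_1 + 1·σ_2 = 6(Δ_1 - Δ_0) = -114
Natural end conditions: σ_0 = σ_2 = 0.
Solving the tridiagonal system: σ_0 = 0, σ_1 = -57/2, σ_2 = 0.
On [0, 1], p(x) = -2 + 59/4·x + 0·x² - 19/4·x³.
With x = 1/3: p(1/3) = 74/27.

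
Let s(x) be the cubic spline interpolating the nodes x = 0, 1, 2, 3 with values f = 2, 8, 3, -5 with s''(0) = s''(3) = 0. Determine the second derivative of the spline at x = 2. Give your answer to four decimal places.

-0.4000

Write M_i for s''(x_i). With h_i = 1, 1, 1 and divided differences Δ_i = 6, -5, -8, the continuity of s' gives the tridiagonal system
  1·M_0 + 4·M_1 + 1·M_2 = 6(Δ_1 - Δ_0) = -66
  1·M_1 + 4·M_2 + 1·M_3 = 6(Δ_2 - Δ_1) = -18
Natural end conditions: M_0 = M_3 = 0.
Solving: M_0 = 0, M_1 = -82/5, M_2 = -2/5, M_3 = 0.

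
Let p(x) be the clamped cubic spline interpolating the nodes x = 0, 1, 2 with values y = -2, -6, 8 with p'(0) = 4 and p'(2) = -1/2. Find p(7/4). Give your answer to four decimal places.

6.1934

Let M_i = p''(x_i). Step sizes h_i = 1, 1; slopes of the chords Δ_i = (y_(i+1) - y_i)/h_i = -4, 14.
  1·M_0 + 4·M_1 + 1·M_2 = 6(Δ_1 - Δ_0) = 108
Clamped end conditions give two more equations: 2h_0·M_0 + h_0·M_1 = 6(Δ_0 - p'(0)) = -48 and h_1·M_1 + 2h_1·M_2 = 6(p'(2) - Δ_1) = -87.
Hence M_0 = -213/4, M_1 = 117/2, M_2 = -291/4.
On [1, 2], p(x) = -6 + 53/8·(x - 1) + 117/4·(x - 1)² - 175/8·(x - 1)³.
With (x - 1) = 3/4: p(7/4) = 3171/512.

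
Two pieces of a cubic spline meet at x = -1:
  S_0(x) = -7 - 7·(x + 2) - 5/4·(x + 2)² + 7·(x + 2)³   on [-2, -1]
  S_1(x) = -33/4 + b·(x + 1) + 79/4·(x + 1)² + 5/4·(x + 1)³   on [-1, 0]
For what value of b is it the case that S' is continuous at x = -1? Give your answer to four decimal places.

S_0'(x) = -7 - 5/2·(x + 2) + 21·(x + 2)², so S_0'(-1) = 23/2. On the right, S_1'(-1) = b, so b = 23/2.

11.5000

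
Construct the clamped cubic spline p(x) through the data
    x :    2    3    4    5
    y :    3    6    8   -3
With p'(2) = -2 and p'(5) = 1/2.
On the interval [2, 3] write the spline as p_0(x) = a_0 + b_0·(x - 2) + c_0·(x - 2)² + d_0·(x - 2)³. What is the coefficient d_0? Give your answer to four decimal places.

-1.6333

Let m_i = p''(x_i). Step sizes h_i = 1, 1, 1; slopes of the chords Δ_i = (y_(i+1) - y_i)/h_i = 3, 2, -11.
  1·m_0 + 4·m_1 + 1·m_2 = 6(Δ_1 - Δ_0) = -6
  1·m_1 + 4·m_2 + 1·m_3 = 6(Δ_2 - Δ_1) = -78
Clamped end conditions give two more equations: 2h_0·m_0 + h_0·m_1 = 6(Δ_0 - p'(2)) = 30 and h_2·m_2 + 2h_2·m_3 = 6(p'(5) - Δ_2) = 69.
Solving the tridiagonal system: m_0 = 199/15, m_1 = 52/15, m_2 = -497/15, m_3 = 766/15.
On [2, 3], with p_0(x) = a_0 + b_0·(x - 2) + c_0·(x - 2)² + d_0·(x - 2)³: c_0 = m_0/2 = 199/30, d_0 = (m_1 - m_0)/(6h_0) = -49/30, b_0 = Δ_0 - h_0(2m_0 + m_1)/6 = -2.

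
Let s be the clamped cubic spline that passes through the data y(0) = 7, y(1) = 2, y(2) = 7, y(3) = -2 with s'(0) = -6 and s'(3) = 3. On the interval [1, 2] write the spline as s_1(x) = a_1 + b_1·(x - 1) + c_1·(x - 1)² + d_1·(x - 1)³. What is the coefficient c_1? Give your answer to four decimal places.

14.2000

Write σ_i for s''(x_i). With h_i = 1, 1, 1 and divided differences Δ_i = -5, 5, -9, the continuity of s' gives the tridiagonal system
  1·σ_0 + 4·σ_1 + 1·σ_2 = 6(Δ_1 - Δ_0) = 60
  1·σ_1 + 4·σ_2 + 1·σ_3 = 6(Δ_2 - Δ_1) = -84
Clamped end conditions give two more equations: 2h_0·σ_0 + h_0·σ_1 = 6(Δ_0 - s'(0)) = 6 and h_2·σ_2 + 2h_2·σ_3 = 6(s'(3) - Δ_2) = 72.
Solving the tridiagonal system: σ_0 = -56/5, σ_1 = 142/5, σ_2 = -212/5, σ_3 = 286/5.
On [1, 2], with s_1(x) = a_1 + b_1·(x - 1) + c_1·(x - 1)² + d_1·(x - 1)³: c_1 = σ_1/2 = 71/5, d_1 = (σ_2 - σ_1)/(6h_1) = -59/5, b_1 = Δ_1 - h_1(2σ_1 + σ_2)/6 = 13/5.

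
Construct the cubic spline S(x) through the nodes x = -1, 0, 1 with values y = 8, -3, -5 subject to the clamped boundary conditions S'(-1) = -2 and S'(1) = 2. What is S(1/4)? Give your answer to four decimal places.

Let M_i = S''(x_i). Step sizes h_i = 1, 1; slopes of the chords Δ_i = (y_(i+1) - y_i)/h_i = -11, -2.
  1·M_0 + 4·M_1 + 1·M_2 = 6(Δ_1 - Δ_0) = 54
Clamped end conditions give two more equations: 2h_0·M_0 + h_0·M_1 = 6(Δ_0 - S'(-1)) = -54 and h_1·M_1 + 2h_1·M_2 = 6(S'(1) - Δ_1) = 24.
Solving the tridiagonal system: M_0 = -77/2, M_1 = 23, M_2 = 1/2.
On [0, 1], S(x) = -3 - 39/4·x + 23/2·x² - 15/4·x³.
With x = 1/4: S(1/4) = -1223/256.

-4.7773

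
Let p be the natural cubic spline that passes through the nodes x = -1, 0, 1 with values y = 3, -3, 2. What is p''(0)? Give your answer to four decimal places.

16.5000

With m_i denoting the second derivative at x_i, h_i = 1, 1, and Δ_i = (y_(i+1) − y_i)/h_i = -6, 5:
  1·m_0 + 4·m_1 + 1·m_2 = 6(Δ_1 - Δ_0) = 66
Natural end conditions: m_0 = m_2 = 0.
Solving the tridiagonal system: m_0 = 0, m_1 = 33/2, m_2 = 0.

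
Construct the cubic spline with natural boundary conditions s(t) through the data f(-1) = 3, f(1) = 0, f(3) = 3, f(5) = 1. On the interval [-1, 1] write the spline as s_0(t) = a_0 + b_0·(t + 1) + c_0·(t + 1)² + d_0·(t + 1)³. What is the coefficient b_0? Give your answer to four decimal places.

-2.4667

With M_i denoting the second derivative at x_i, h_i = 2, 2, 2, and Δ_i = (y_(i+1) − y_i)/h_i = -3/2, 3/2, -1:
  2·M_0 + 8·M_1 + 2·M_2 = 6(Δ_1 - Δ_0) = 18
  2·M_1 + 8·M_2 + 2·M_3 = 6(Δ_2 - Δ_1) = -15
Natural end conditions: M_0 = M_3 = 0.
Hence M_0 = 0, M_1 = 29/10, M_2 = -13/5, M_3 = 0.
On [-1, 1], with s_0(t) = a_0 + b_0·(t + 1) + c_0·(t + 1)² + d_0·(t + 1)³: c_0 = M_0/2 = 0, d_0 = (M_1 - M_0)/(6h_0) = 29/120, b_0 = Δ_0 - h_0(2M_0 + M_1)/6 = -37/15.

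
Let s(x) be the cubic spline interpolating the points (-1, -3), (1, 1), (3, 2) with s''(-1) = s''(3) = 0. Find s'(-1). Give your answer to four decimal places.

2.3750

Let m_i = s''(x_i). Step sizes h_i = 2, 2; slopes of the chords Δ_i = (y_(i+1) - y_i)/h_i = 2, 1/2.
  2·m_0 + 8·m_1 + 2·m_2 = 6(Δ_1 - Δ_0) = -9
Natural end conditions: m_0 = m_2 = 0.
Forward elimination and back-substitution give m_0 = 0, m_1 = -9/8, m_2 = 0.
On [-1, 1], s'(x) = b_0 + 2c_0·(x + 1) + 3d_0·(x + 1)² with b_0 = Δ_0 - h_0(2m_0 + m_1)/6 = 19/8, c_0 = m_0/2 = 0, d_0 = (m_1 - m_0)/(6h_0) = -3/32. So s'(-1) = 19/8.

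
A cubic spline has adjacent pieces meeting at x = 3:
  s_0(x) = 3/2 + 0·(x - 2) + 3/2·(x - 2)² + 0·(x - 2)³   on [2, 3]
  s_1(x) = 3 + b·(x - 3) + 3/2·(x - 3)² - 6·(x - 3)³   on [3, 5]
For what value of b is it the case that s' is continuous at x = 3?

3

s_0'(x) = 0 + 3·(x - 2) + 0·(x - 2)², so s_0'(3) = 3. On the right, s_1'(3) = b, so b = 3.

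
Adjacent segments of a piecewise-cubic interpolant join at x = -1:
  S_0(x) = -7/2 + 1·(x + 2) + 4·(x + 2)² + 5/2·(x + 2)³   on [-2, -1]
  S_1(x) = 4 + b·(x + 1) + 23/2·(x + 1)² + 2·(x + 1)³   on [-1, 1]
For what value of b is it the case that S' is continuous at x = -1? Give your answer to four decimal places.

16.5000

S_0'(x) = 1 + 8·(x + 2) + 15/2·(x + 2)², so S_0'(-1) = 33/2. On the right, S_1'(-1) = b, so b = 33/2.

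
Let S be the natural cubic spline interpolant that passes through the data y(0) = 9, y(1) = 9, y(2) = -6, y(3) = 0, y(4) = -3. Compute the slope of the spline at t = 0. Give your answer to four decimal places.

With m_i denoting the second derivative at x_i, h_i = 1, 1, 1, 1, and Δ_i = (y_(i+1) − y_i)/h_i = 0, -15, 6, -3:
  1·m_0 + 4·m_1 + 1·m_2 = 6(Δ_1 - Δ_0) = -90
  1·m_1 + 4·m_2 + 1·m_3 = 6(Δ_2 - Δ_1) = 126
  1·m_2 + 4·m_3 + 1·m_4 = 6(Δ_3 - Δ_2) = -54
Natural end conditions: m_0 = m_4 = 0.
Hence m_0 = 0, m_1 = -477/14, m_2 = 324/7, m_3 = -351/14, m_4 = 0.
On [0, 1], S'(t) = b_0 + 2c_0·t + 3d_0·t² with b_0 = Δ_0 - h_0(2m_0 + m_1)/6 = 159/28, c_0 = m_0/2 = 0, d_0 = (m_1 - m_0)/(6h_0) = -159/28. So S'(0) = 159/28.

5.6786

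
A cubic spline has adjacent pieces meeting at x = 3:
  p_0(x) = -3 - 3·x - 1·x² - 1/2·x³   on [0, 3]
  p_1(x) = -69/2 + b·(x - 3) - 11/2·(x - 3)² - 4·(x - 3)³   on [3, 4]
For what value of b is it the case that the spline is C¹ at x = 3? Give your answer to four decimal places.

p_0'(x) = -3 - 2·x - 3/2·x², so p_0'(3) = -45/2. On the right, p_1'(3) = b, so b = -45/2.

-22.5000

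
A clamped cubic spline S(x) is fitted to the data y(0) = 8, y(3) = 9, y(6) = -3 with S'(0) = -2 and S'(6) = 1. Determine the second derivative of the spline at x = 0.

Put M_i = S'' at the i-th knot. Here h = (3, 3) and Δ = (1/3, -4), so the interior equations h_(i-1)·M_(i-1) + 2(h_(i-1)+h_i)·M_i + h_i·M_(i+1) = 6(Δ_i − Δ_(i-1)) read
  3·M_0 + 12·M_1 + 3·M_2 = 6(Δ_1 - Δ_0) = -26
Clamped end conditions give two more equations: 2h_0·M_0 + h_0·M_1 = 6(Δ_0 - S'(0)) = 14 and h_1·M_1 + 2h_1·M_2 = 6(S'(6) - Δ_1) = 30.
Forward elimination and back-substitution give M_0 = 5, M_1 = -16/3, M_2 = 23/3.

5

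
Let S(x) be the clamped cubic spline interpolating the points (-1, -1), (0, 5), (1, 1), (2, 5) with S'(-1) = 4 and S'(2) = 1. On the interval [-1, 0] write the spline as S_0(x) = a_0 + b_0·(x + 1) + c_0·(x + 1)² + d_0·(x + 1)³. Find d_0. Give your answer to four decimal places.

Write M_i for S''(x_i). With h_i = 1, 1, 1 and divided differences Δ_i = 6, -4, 4, the continuity of S' gives the tridiagonal system
  1·M_0 + 4·M_1 + 1·M_2 = 6(Δ_1 - Δ_0) = -60
  1·M_1 + 4·M_2 + 1·M_3 = 6(Δ_2 - Δ_1) = 48
Clamped end conditions give two more equations: 2h_0·M_0 + h_0·M_1 = 6(Δ_0 - S'(-1)) = 12 and h_2·M_2 + 2h_2·M_3 = 6(S'(2) - Δ_2) = -18.
Solving: M_0 = 94/5, M_1 = -128/5, M_2 = 118/5, M_3 = -104/5.
On [-1, 0], with S_0(x) = a_0 + b_0·(x + 1) + c_0·(x + 1)² + d_0·(x + 1)³: c_0 = M_0/2 = 47/5, d_0 = (M_1 - M_0)/(6h_0) = -37/5, b_0 = Δ_0 - h_0(2M_0 + M_1)/6 = 4.

-7.4000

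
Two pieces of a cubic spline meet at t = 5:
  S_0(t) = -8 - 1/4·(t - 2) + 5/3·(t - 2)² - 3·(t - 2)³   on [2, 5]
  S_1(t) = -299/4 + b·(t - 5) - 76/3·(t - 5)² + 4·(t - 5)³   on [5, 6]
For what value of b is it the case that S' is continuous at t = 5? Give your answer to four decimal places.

S_0'(t) = -1/4 + 10/3·(t - 2) - 9·(t - 2)², so S_0'(5) = -285/4. On the right, S_1'(5) = b, so b = -285/4.

-71.2500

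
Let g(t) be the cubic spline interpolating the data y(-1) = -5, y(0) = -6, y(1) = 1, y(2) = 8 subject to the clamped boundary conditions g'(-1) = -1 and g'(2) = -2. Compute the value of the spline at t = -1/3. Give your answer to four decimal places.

-6.1309

Write M_i for g''(x_i). With h_i = 1, 1, 1 and divided differences Δ_i = -1, 7, 7, the continuity of g' gives the tridiagonal system
  1·M_0 + 4·M_1 + 1·M_2 = 6(Δ_1 - Δ_0) = 48
  1·M_1 + 4·M_2 + 1·M_3 = 6(Δ_2 - Δ_1) = 0
Clamped end conditions give two more equations: 2h_0·M_0 + h_0·M_1 = 6(Δ_0 - g'(-1)) = 0 and h_2·M_2 + 2h_2·M_3 = 6(g'(2) - Δ_2) = -54.
Solving the tridiagonal system: M_0 = -94/15, M_1 = 188/15, M_2 = 62/15, M_3 = -436/15.
On [-1, 0], g(t) = -5 - 1·(t + 1) - 47/15·(t + 1)² + 47/15·(t + 1)³.
With (t + 1) = 2/3: g(-1/3) = -2483/405.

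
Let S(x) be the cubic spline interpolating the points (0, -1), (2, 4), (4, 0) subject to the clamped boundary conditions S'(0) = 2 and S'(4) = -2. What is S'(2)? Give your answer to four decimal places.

0.3750

Put M_i = S'' at the i-th knot. Here h = (2, 2) and Δ = (5/2, -2), so the interior equations h_(i-1)·M_(i-1) + 2(h_(i-1)+h_i)·M_i + h_i·M_(i+1) = 6(Δ_i − Δ_(i-1)) read
  2·M_0 + 8·M_1 + 2·M_2 = 6(Δ_1 - Δ_0) = -27
Clamped end conditions give two more equations: 2h_0·M_0 + h_0·M_1 = 6(Δ_0 - S'(0)) = 3 and h_1·M_1 + 2h_1·M_2 = 6(S'(4) - Δ_1) = 0.
Solving: M_0 = 25/8, M_1 = -19/4, M_2 = 19/8.
On [2, 4], S'(x) = b_1 + 2c_1·(x - 2) + 3d_1·(x - 2)² with b_1 = Δ_1 - h_1(2M_1 + M_2)/6 = 3/8, c_1 = M_1/2 = -19/8, d_1 = (M_2 - M_1)/(6h_1) = 19/32. So S'(2) = 3/8.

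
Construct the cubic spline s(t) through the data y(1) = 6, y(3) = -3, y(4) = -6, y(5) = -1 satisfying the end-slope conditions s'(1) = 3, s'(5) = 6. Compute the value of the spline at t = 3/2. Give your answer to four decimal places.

6.0256

Put M_i = s'' at the i-th knot. Here h = (2, 1, 1) and Δ = (-9/2, -3, 5), so the interior equations h_(i-1)·M_(i-1) + 2(h_(i-1)+h_i)·M_i + h_i·M_(i+1) = 6(Δ_i − Δ_(i-1)) read
  2·M_0 + 6·M_1 + 1·M_2 = 6(Δ_1 - Δ_0) = 9
  1·M_1 + 4·M_2 + 1·M_3 = 6(Δ_2 - Δ_1) = 48
Clamped end conditions give two more equations: 2h_0·M_0 + h_0·M_1 = 6(Δ_0 - s'(1)) = -45 and h_2·M_2 + 2h_2·M_3 = 6(s'(5) - Δ_2) = 6.
Solving the tridiagonal system: M_0 = -291/22, M_1 = 87/22, M_2 = 129/11, M_3 = -63/22.
On [1, 3], s(t) = 6 + 3·(t - 1) - 291/44·(t - 1)² + 63/44·(t - 1)³.
With (t - 1) = 1/2: s(3/2) = 2121/352.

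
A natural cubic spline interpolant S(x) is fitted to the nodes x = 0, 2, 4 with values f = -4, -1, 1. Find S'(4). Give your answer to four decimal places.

With σ_i denoting the second derivative at x_i, h_i = 2, 2, and Δ_i = (y_(i+1) − y_i)/h_i = 3/2, 1:
  2·σ_0 + 8·σ_1 + 2·σ_2 = 6(Δ_1 - Δ_0) = -3
Natural end conditions: σ_0 = σ_2 = 0.
Forward elimination and back-substitution give σ_0 = 0, σ_1 = -3/8, σ_2 = 0.
On [2, 4], S'(x) = b_1 + 2c_1·(x - 2) + 3d_1·(x - 2)² with b_1 = Δ_1 - h_1(2σ_1 + σ_2)/6 = 5/4, c_1 = σ_1/2 = -3/16, d_1 = (σ_2 - σ_1)/(6h_1) = 1/32. So S'(4) = 7/8.

0.8750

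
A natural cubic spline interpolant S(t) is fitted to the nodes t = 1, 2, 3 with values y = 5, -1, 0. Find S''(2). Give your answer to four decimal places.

Let m_i = S''(x_i). Step sizes h_i = 1, 1; slopes of the chords Δ_i = (y_(i+1) - y_i)/h_i = -6, 1.
  1·m_0 + 4·m_1 + 1·m_2 = 6(Δ_1 - Δ_0) = 42
Natural end conditions: m_0 = m_2 = 0.
Solving the tridiagonal system: m_0 = 0, m_1 = 21/2, m_2 = 0.

10.5000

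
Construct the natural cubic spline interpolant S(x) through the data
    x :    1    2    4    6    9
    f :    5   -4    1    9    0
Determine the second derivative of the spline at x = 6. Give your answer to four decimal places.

-4.0385

With M_i denoting the second derivative at x_i, h_i = 1, 2, 2, 3, and Δ_i = (y_(i+1) − y_i)/h_i = -9, 5/2, 4, -3:
  1·M_0 + 6·M_1 + 2·M_2 = 6(Δ_1 - Δ_0) = 69
  2·M_1 + 8·M_2 + 2·M_3 = 6(Δ_2 - Δ_1) = 9
  2·M_2 + 10·M_3 + 3·M_4 = 6(Δ_3 - Δ_2) = -42
Natural end conditions: M_0 = M_4 = 0.
Solving: M_0 = 0, M_1 = 153/13, M_2 = -21/26, M_3 = -105/26, M_4 = 0.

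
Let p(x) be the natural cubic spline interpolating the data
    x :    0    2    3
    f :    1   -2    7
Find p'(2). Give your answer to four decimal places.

5.5000

Let σ_i = p''(x_i). Step sizes h_i = 2, 1; slopes of the chords Δ_i = (y_(i+1) - y_i)/h_i = -3/2, 9.
  2·σ_0 + 6·σ_1 + 1·σ_2 = 6(Δ_1 - Δ_0) = 63
Natural end conditions: σ_0 = σ_2 = 0.
Forward elimination and back-substitution give σ_0 = 0, σ_1 = 21/2, σ_2 = 0.
On [2, 3], p'(x) = b_1 + 2c_1·(x - 2) + 3d_1·(x - 2)² with b_1 = Δ_1 - h_1(2σ_1 + σ_2)/6 = 11/2, c_1 = σ_1/2 = 21/4, d_1 = (σ_2 - σ_1)/(6h_1) = -7/4. So p'(2) = 11/2.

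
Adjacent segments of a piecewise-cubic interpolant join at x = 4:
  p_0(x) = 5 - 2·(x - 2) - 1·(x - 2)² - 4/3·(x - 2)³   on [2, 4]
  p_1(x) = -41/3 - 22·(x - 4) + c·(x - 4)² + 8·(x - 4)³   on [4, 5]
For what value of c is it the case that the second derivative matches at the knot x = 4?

-9

p_0''(x) = -2 - 8·(x - 2), so p_0''(4) = -18. On the right, p_1''(4) = 2c, so c = -9.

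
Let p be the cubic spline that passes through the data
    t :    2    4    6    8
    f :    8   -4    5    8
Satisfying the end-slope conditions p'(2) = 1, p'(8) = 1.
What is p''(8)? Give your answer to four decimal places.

2.4000

Let m_i = p''(x_i). Step sizes h_i = 2, 2, 2; slopes of the chords Δ_i = (y_(i+1) - y_i)/h_i = -6, 9/2, 3/2.
  2·m_0 + 8·m_1 + 2·m_2 = 6(Δ_1 - Δ_0) = 63
  2·m_1 + 8·m_2 + 2·m_3 = 6(Δ_2 - Δ_1) = -18
Clamped end conditions give two more equations: 2h_0·m_0 + h_0·m_1 = 6(Δ_0 - p'(2)) = -42 and h_2·m_2 + 2h_2·m_3 = 6(p'(8) - Δ_2) = -3.
Solving: m_0 = -87/5, m_1 = 69/5, m_2 = -63/10, m_3 = 12/5.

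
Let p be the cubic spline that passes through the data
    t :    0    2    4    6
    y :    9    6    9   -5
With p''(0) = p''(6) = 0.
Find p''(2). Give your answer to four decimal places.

With M_i denoting the second derivative at x_i, h_i = 2, 2, 2, and Δ_i = (y_(i+1) − y_i)/h_i = -3/2, 3/2, -7:
  2·M_0 + 8·M_1 + 2·M_2 = 6(Δ_1 - Δ_0) = 18
  2·M_1 + 8·M_2 + 2·M_3 = 6(Δ_2 - Δ_1) = -51
Natural end conditions: M_0 = M_3 = 0.
Forward elimination and back-substitution give M_0 = 0, M_1 = 41/10, M_2 = -37/5, M_3 = 0.

4.1000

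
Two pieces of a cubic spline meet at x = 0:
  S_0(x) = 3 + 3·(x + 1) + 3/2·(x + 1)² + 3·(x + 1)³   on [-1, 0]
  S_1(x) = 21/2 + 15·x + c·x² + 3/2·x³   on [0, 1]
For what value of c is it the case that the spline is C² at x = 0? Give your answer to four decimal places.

S_0''(x) = 3 + 18·(x + 1), so S_0''(0) = 21. On the right, S_1''(0) = 2c, so c = 21/2.

10.5000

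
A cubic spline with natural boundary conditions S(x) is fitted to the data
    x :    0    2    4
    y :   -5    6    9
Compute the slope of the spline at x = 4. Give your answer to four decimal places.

Put M_i = S'' at the i-th knot. Here h = (2, 2) and Δ = (11/2, 3/2), so the interior equations h_(i-1)·M_(i-1) + 2(h_(i-1)+h_i)·M_i + h_i·M_(i+1) = 6(Δ_i − Δ_(i-1)) read
  2·M_0 + 8·M_1 + 2·M_2 = 6(Δ_1 - Δ_0) = -24
Natural end conditions: M_0 = M_2 = 0.
Solving: M_0 = 0, M_1 = -3, M_2 = 0.
On [2, 4], S'(x) = b_1 + 2c_1·(x - 2) + 3d_1·(x - 2)² with b_1 = Δ_1 - h_1(2M_1 + M_2)/6 = 7/2, c_1 = M_1/2 = -3/2, d_1 = (M_2 - M_1)/(6h_1) = 1/4. So S'(4) = 1/2.

0.5000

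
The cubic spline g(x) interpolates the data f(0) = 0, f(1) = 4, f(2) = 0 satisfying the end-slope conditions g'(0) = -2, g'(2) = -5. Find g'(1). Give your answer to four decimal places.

Let σ_i = g''(x_i). Step sizes h_i = 1, 1; slopes of the chords Δ_i = (y_(i+1) - y_i)/h_i = 4, -4.
  1·σ_0 + 4·σ_1 + 1·σ_2 = 6(Δ_1 - Δ_0) = -48
Clamped end conditions give two more equations: 2h_0·σ_0 + h_0·σ_1 = 6(Δ_0 - g'(0)) = 36 and h_1·σ_1 + 2h_1·σ_2 = 6(g'(2) - Δ_1) = -6.
Hence σ_0 = 57/2, σ_1 = -21, σ_2 = 15/2.
On [1, 2], g'(x) = b_1 + 2c_1·(x - 1) + 3d_1·(x - 1)² with b_1 = Δ_1 - h_1(2σ_1 + σ_2)/6 = 7/4, c_1 = σ_1/2 = -21/2, d_1 = (σ_2 - σ_1)/(6h_1) = 19/4. So g'(1) = 7/4.

1.7500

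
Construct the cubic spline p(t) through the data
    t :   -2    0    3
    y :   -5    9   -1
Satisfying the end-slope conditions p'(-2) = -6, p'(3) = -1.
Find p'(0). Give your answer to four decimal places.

With m_i denoting the second derivative at x_i, h_i = 2, 3, and Δ_i = (y_(i+1) − y_i)/h_i = 7, -10/3:
  2·m_0 + 10·m_1 + 3·m_2 = 6(Δ_1 - Δ_0) = -62
Clamped end conditions give two more equations: 2h_0·m_0 + h_0·m_1 = 6(Δ_0 - p'(-2)) = 78 and h_1·m_1 + 2h_1·m_2 = 6(p'(3) - Δ_1) = 14.
Solving: m_0 = 267/10, m_1 = -72/5, m_2 = 143/15.
On [0, 3], p'(t) = b_1 + 2c_1·t + 3d_1·t² with b_1 = Δ_1 - h_1(2m_1 + m_2)/6 = 63/10, c_1 = m_1/2 = -36/5, d_1 = (m_2 - m_1)/(6h_1) = 359/270. So p'(0) = 63/10.

6.3000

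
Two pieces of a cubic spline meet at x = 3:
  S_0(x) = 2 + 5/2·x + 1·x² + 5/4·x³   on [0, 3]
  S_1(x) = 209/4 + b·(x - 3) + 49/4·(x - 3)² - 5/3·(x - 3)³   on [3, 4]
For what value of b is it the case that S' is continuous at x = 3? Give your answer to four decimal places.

S_0'(x) = 5/2 + 2·x + 15/4·x², so S_0'(3) = 169/4. On the right, S_1'(3) = b, so b = 169/4.

42.2500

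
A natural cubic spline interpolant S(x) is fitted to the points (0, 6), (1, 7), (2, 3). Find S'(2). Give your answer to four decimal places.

-5.2500

Put m_i = S'' at the i-th knot. Here h = (1, 1) and Δ = (1, -4), so the interior equations h_(i-1)·m_(i-1) + 2(h_(i-1)+h_i)·m_i + h_i·m_(i+1) = 6(Δ_i − Δ_(i-1)) read
  1·m_0 + 4·m_1 + 1·m_2 = 6(Δ_1 - Δ_0) = -30
Natural end conditions: m_0 = m_2 = 0.
Solving the tridiagonal system: m_0 = 0, m_1 = -15/2, m_2 = 0.
On [1, 2], S'(x) = b_1 + 2c_1·(x - 1) + 3d_1·(x - 1)² with b_1 = Δ_1 - h_1(2m_1 + m_2)/6 = -3/2, c_1 = m_1/2 = -15/4, d_1 = (m_2 - m_1)/(6h_1) = 5/4. So S'(2) = -21/4.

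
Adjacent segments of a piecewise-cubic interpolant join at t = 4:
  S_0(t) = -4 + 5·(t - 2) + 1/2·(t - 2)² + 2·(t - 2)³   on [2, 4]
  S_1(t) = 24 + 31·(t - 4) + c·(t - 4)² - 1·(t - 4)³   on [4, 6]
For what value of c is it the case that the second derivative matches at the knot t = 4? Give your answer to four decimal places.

S_0''(t) = 1 + 12·(t - 2), so S_0''(4) = 25. On the right, S_1''(4) = 2c, so c = 25/2.

12.5000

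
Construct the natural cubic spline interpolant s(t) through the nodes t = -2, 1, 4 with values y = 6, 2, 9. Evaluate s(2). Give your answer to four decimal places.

Let M_i = s''(x_i). Step sizes h_i = 3, 3; slopes of the chords Δ_i = (y_(i+1) - y_i)/h_i = -4/3, 7/3.
  3·M_0 + 12·M_1 + 3·M_2 = 6(Δ_1 - Δ_0) = 22
Natural end conditions: M_0 = M_2 = 0.
Solving the tridiagonal system: M_0 = 0, M_1 = 11/6, M_2 = 0.
On [1, 4], s(t) = 2 + 1/2·(t - 1) + 11/12·(t - 1)² - 11/108·(t - 1)³.
With (t - 1) = 1: s(2) = 179/54.

3.3148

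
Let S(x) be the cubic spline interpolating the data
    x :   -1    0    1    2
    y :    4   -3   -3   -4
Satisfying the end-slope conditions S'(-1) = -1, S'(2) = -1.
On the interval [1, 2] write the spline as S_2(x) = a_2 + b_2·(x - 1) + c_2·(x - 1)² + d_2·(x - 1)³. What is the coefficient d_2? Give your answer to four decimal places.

Put m_i = S'' at the i-th knot. Here h = (1, 1, 1) and Δ = (-7, 0, -1), so the interior equations h_(i-1)·m_(i-1) + 2(h_(i-1)+h_i)·m_i + h_i·m_(i+1) = 6(Δ_i − Δ_(i-1)) read
  1·m_0 + 4·m_1 + 1·m_2 = 6(Δ_1 - Δ_0) = 42
  1·m_1 + 4·m_2 + 1·m_3 = 6(Δ_2 - Δ_1) = -6
Clamped end conditions give two more equations: 2h_0·m_0 + h_0·m_1 = 6(Δ_0 - S'(-1)) = -36 and h_2·m_2 + 2h_2·m_3 = 6(S'(2) - Δ_2) = 0.
Forward elimination and back-substitution give m_0 = -138/5, m_1 = 96/5, m_2 = -36/5, m_3 = 18/5.
On [1, 2], with S_2(x) = a_2 + b_2·(x - 1) + c_2·(x - 1)² + d_2·(x - 1)³: c_2 = m_2/2 = -18/5, d_2 = (m_3 - m_2)/(6h_2) = 9/5, b_2 = Δ_2 - h_2(2m_2 + m_3)/6 = 4/5.

1.8000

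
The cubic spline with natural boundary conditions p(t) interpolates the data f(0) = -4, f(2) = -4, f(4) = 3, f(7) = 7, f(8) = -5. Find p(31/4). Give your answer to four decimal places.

-1.5888

Put m_i = p'' at the i-th knot. Here h = (2, 2, 3, 1) and Δ = (0, 7/2, 4/3, -12), so the interior equations h_(i-1)·m_(i-1) + 2(h_(i-1)+h_i)·m_i + h_i·m_(i+1) = 6(Δ_i − Δ_(i-1)) read
  2·m_0 + 8·m_1 + 2·m_2 = 6(Δ_1 - Δ_0) = 21
  2·m_1 + 10·m_2 + 3·m_3 = 6(Δ_2 - Δ_1) = -13
  3·m_2 + 8·m_3 + 1·m_4 = 6(Δ_3 - Δ_2) = -80
Natural end conditions: m_0 = m_4 = 0.
Solving: m_0 = 0, m_1 = 1219/536, m_2 = 94/67, m_3 = -2821/268, m_4 = 0.
On [7, 8], p(t) = 7 - 6827/804·(t - 7) - 2821/536·(t - 7)² + 2821/1608·(t - 7)³.
With (t - 7) = 3/4: p(31/4) = -54503/34304.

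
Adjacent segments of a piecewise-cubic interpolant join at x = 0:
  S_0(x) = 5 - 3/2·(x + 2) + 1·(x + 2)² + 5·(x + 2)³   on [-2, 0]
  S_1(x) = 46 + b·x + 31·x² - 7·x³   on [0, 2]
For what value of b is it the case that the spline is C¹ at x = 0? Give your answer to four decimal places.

62.5000

S_0'(x) = -3/2 + 2·(x + 2) + 15·(x + 2)², so S_0'(0) = 125/2. On the right, S_1'(0) = b, so b = 125/2.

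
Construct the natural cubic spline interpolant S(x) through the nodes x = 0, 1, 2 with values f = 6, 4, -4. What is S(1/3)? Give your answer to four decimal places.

5.7778

Put M_i = S'' at the i-th knot. Here h = (1, 1) and Δ = (-2, -8), so the interior equations h_(i-1)·M_(i-1) + 2(h_(i-1)+h_i)·M_i + h_i·M_(i+1) = 6(Δ_i − Δ_(i-1)) read
  1·M_0 + 4·M_1 + 1·M_2 = 6(Δ_1 - Δ_0) = -36
Natural end conditions: M_0 = M_2 = 0.
Hence M_0 = 0, M_1 = -9, M_2 = 0.
On [0, 1], S(x) = 6 - 1/2·x + 0·x² - 3/2·x³.
With x = 1/3: S(1/3) = 52/9.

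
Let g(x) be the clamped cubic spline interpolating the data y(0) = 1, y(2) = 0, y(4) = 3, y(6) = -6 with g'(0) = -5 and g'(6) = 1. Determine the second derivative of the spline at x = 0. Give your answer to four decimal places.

With M_i denoting the second derivative at x_i, h_i = 2, 2, 2, and Δ_i = (y_(i+1) − y_i)/h_i = -1/2, 3/2, -9/2:
  2·M_0 + 8·M_1 + 2·M_2 = 6(Δ_1 - Δ_0) = 12
  2·M_1 + 8·M_2 + 2·M_3 = 6(Δ_2 - Δ_1) = -36
Clamped end conditions give two more equations: 2h_0·M_0 + h_0·M_1 = 6(Δ_0 - g'(0)) = 27 and h_2·M_2 + 2h_2·M_3 = 6(g'(6) - Δ_2) = 33.
Hence M_0 = 57/10, M_1 = 21/10, M_2 = -81/10, M_3 = 123/10.

5.7000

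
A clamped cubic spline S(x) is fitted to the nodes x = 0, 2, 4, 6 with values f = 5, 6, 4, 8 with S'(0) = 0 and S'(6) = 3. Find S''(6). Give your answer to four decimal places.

0.1000

Put M_i = S'' at the i-th knot. Here h = (2, 2, 2) and Δ = (1/2, -1, 2), so the interior equations h_(i-1)·M_(i-1) + 2(h_(i-1)+h_i)·M_i + h_i·M_(i+1) = 6(Δ_i − Δ_(i-1)) read
  2·M_0 + 8·M_1 + 2·M_2 = 6(Δ_1 - Δ_0) = -9
  2·M_1 + 8·M_2 + 2·M_3 = 6(Δ_2 - Δ_1) = 18
Clamped end conditions give two more equations: 2h_0·M_0 + h_0·M_1 = 6(Δ_0 - S'(0)) = 3 and h_2·M_2 + 2h_2·M_3 = 6(S'(6) - Δ_2) = 6.
Solving the tridiagonal system: M_0 = 19/10, M_1 = -23/10, M_2 = 14/5, M_3 = 1/10.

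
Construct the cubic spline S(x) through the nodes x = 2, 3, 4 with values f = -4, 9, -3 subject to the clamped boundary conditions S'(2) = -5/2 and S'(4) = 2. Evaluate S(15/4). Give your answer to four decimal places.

-1.3652

Write σ_i for S''(x_i). With h_i = 1, 1 and divided differences Δ_i = 13, -12, the continuity of S' gives the tridiagonal system
  1·σ_0 + 4·σ_1 + 1·σ_2 = 6(Δ_1 - Δ_0) = -150
Clamped end conditions give two more equations: 2h_0·σ_0 + h_0·σ_1 = 6(Δ_0 - S'(2)) = 93 and h_1·σ_1 + 2h_1·σ_2 = 6(S'(4) - Δ_1) = 84.
Solving: σ_0 = 345/4, σ_1 = -159/2, σ_2 = 327/4.
On [3, 4], S(x) = 9 + 7/8·(x - 3) - 159/4·(x - 3)² + 215/8·(x - 3)³.
With (x - 3) = 3/4: S(15/4) = -699/512.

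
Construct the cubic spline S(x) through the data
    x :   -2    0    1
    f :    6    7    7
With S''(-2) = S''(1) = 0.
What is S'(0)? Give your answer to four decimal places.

0.1667

With m_i denoting the second derivative at x_i, h_i = 2, 1, and Δ_i = (y_(i+1) − y_i)/h_i = 1/2, 0:
  2·m_0 + 6·m_1 + 1·m_2 = 6(Δ_1 - Δ_0) = -3
Natural end conditions: m_0 = m_2 = 0.
Forward elimination and back-substitution give m_0 = 0, m_1 = -1/2, m_2 = 0.
On [0, 1], S'(x) = b_1 + 2c_1·x + 3d_1·x² with b_1 = Δ_1 - h_1(2m_1 + m_2)/6 = 1/6, c_1 = m_1/2 = -1/4, d_1 = (m_2 - m_1)/(6h_1) = 1/12. So S'(0) = 1/6.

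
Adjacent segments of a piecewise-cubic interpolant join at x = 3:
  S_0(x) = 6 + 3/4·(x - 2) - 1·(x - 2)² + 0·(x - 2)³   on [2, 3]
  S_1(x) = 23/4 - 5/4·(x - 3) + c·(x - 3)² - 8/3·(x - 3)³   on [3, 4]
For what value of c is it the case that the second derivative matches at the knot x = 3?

S_0''(x) = -2 + 0·(x - 2), so S_0''(3) = -2. On the right, S_1''(3) = 2c, so c = -1.

-1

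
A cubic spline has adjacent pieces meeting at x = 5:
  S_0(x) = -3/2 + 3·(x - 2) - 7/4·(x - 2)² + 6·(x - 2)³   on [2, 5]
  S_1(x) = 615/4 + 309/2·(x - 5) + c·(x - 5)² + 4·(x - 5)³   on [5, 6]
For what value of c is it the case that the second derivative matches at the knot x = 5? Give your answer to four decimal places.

S_0''(x) = -7/2 + 36·(x - 2), so S_0''(5) = 209/2. On the right, S_1''(5) = 2c, so c = 209/4.

52.2500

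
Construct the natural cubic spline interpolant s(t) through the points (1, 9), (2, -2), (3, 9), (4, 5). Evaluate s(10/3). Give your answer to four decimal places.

9.6914

With m_i denoting the second derivative at x_i, h_i = 1, 1, 1, and Δ_i = (y_(i+1) − y_i)/h_i = -11, 11, -4:
  1·m_0 + 4·m_1 + 1·m_2 = 6(Δ_1 - Δ_0) = 132
  1·m_1 + 4·m_2 + 1·m_3 = 6(Δ_2 - Δ_1) = -90
Natural end conditions: m_0 = m_3 = 0.
Forward elimination and back-substitution give m_0 = 0, m_1 = 206/5, m_2 = -164/5, m_3 = 0.
On [3, 4], s(t) = 9 + 104/15·(t - 3) - 82/5·(t - 3)² + 82/15·(t - 3)³.
With (t - 3) = 1/3: s(10/3) = 785/81.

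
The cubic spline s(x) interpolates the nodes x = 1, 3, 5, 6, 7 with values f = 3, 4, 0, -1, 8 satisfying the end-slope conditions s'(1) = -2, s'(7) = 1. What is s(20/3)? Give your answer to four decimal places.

6.0251

With σ_i denoting the second derivative at x_i, h_i = 2, 2, 1, 1, and Δ_i = (y_(i+1) − y_i)/h_i = 1/2, -2, -1, 9:
  2·σ_0 + 8·σ_1 + 2·σ_2 = 6(Δ_1 - Δ_0) = -15
  2·σ_1 + 6·σ_2 + 1·σ_3 = 6(Δ_2 - Δ_1) = 6
  1·σ_2 + 4·σ_3 + 1·σ_4 = 6(Δ_3 - Δ_2) = 60
Clamped end conditions give two more equations: 2h_0·σ_0 + h_0·σ_1 = 6(Δ_0 - s'(1)) = 15 and h_3·σ_3 + 2h_3·σ_4 = 6(s'(7) - Δ_3) = -48.
Hence σ_0 = 141/28, σ_1 = -18/7, σ_2 = -9/4, σ_3 = 345/14, σ_4 = -1017/28.
On [6, 7], s(x) = -1 + 383/56·(x - 6) + 345/28·(x - 6)² - 569/56·(x - 6)³.
With (x - 6) = 2/3: s(20/3) = 4555/756.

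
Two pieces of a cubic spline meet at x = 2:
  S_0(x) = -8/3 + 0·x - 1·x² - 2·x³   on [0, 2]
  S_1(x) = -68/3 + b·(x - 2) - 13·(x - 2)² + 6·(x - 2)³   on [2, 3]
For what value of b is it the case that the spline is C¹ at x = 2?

-28

S_0'(x) = 0 - 2·x - 6·x², so S_0'(2) = -28. On the right, S_1'(2) = b, so b = -28.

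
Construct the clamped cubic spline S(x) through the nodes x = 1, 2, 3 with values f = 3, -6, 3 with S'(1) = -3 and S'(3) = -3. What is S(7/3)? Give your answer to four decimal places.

With m_i denoting the second derivative at x_i, h_i = 1, 1, and Δ_i = (y_(i+1) − y_i)/h_i = -9, 9:
  1·m_0 + 4·m_1 + 1·m_2 = 6(Δ_1 - Δ_0) = 108
Clamped end conditions give two more equations: 2h_0·m_0 + h_0·m_1 = 6(Δ_0 - S'(1)) = -36 and h_1·m_1 + 2h_1·m_2 = 6(S'(3) - Δ_1) = -72.
Hence m_0 = -45, m_1 = 54, m_2 = -63.
On [2, 3], S(x) = -6 + 3/2·(x - 2) + 27·(x - 2)² - 39/2·(x - 2)³.
With (x - 2) = 1/3: S(7/3) = -29/9.

-3.2222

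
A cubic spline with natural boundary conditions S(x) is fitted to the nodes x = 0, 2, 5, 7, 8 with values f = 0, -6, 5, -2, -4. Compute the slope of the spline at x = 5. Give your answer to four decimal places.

With m_i denoting the second derivative at x_i, h_i = 2, 3, 2, 1, and Δ_i = (y_(i+1) − y_i)/h_i = -3, 11/3, -7/2, -2:
  2·m_0 + 10·m_1 + 3·m_2 = 6(Δ_1 - Δ_0) = 40
  3·m_1 + 10·m_2 + 2·m_3 = 6(Δ_2 - Δ_1) = -43
  2·m_2 + 6·m_3 + 1·m_4 = 6(Δ_3 - Δ_2) = 9
Natural end conditions: m_0 = m_4 = 0.
Hence m_0 = 0, m_1 = 1534/253, m_2 = -1740/253, m_3 = 1919/506, m_4 = 0.
On [5, 7], S'(x) = b_2 + 2c_2·(x - 5) + 3d_2·(x - 5)² with b_2 = Δ_2 - h_2(2m_2 + m_3)/6 = -136/759, c_2 = m_2/2 = -870/253, d_2 = (m_3 - m_2)/(6h_2) = 5399/6072. So S'(5) = -136/759.

-0.1792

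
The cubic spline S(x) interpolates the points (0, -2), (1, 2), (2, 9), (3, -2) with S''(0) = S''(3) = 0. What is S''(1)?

Let M_i = S''(x_i). Step sizes h_i = 1, 1, 1; slopes of the chords Δ_i = (y_(i+1) - y_i)/h_i = 4, 7, -11.
  1·M_0 + 4·M_1 + 1·M_2 = 6(Δ_1 - Δ_0) = 18
  1·M_1 + 4·M_2 + 1·M_3 = 6(Δ_2 - Δ_1) = -108
Natural end conditions: M_0 = M_3 = 0.
Solving the tridiagonal system: M_0 = 0, M_1 = 12, M_2 = -30, M_3 = 0.

12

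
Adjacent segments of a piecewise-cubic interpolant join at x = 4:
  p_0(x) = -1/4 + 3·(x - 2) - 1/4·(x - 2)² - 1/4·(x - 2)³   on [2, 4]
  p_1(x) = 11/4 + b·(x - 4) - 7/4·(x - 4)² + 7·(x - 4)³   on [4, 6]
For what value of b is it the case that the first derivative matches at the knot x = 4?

-1

p_0'(x) = 3 - 1/2·(x - 2) - 3/4·(x - 2)², so p_0'(4) = -1. On the right, p_1'(4) = b, so b = -1.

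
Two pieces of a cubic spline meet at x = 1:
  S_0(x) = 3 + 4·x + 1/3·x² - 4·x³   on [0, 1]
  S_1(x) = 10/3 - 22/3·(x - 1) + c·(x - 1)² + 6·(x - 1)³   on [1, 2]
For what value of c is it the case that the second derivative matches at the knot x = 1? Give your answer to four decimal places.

-11.6667

S_0''(x) = 2/3 - 24·x, so S_0''(1) = -70/3. On the right, S_1''(1) = 2c, so c = -35/3.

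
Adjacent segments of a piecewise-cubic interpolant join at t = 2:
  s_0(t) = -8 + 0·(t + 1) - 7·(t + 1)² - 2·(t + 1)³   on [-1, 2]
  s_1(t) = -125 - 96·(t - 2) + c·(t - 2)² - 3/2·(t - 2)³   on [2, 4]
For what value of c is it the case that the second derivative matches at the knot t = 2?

s_0''(t) = -14 - 12·(t + 1), so s_0''(2) = -50. On the right, s_1''(2) = 2c, so c = -25.

-25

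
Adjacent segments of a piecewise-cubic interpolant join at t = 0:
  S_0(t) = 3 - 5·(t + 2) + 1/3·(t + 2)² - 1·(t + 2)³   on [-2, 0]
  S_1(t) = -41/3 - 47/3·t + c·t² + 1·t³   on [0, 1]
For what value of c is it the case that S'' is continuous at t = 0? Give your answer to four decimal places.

S_0''(t) = 2/3 - 6·(t + 2), so S_0''(0) = -34/3. On the right, S_1''(0) = 2c, so c = -17/3.

-5.6667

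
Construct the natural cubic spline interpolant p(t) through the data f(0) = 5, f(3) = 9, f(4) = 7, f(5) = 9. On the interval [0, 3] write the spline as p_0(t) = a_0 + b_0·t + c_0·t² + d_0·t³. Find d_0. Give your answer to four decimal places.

With m_i denoting the second derivative at x_i, h_i = 3, 1, 1, and Δ_i = (y_(i+1) − y_i)/h_i = 4/3, -2, 2:
  3·m_0 + 8·m_1 + 1·m_2 = 6(Δ_1 - Δ_0) = -20
  1·m_1 + 4·m_2 + 1·m_3 = 6(Δ_2 - Δ_1) = 24
Natural end conditions: m_0 = m_3 = 0.
Hence m_0 = 0, m_1 = -104/31, m_2 = 212/31, m_3 = 0.
On [0, 3], with p_0(t) = a_0 + b_0·t + c_0·t² + d_0·t³: c_0 = m_0/2 = 0, d_0 = (m_1 - m_0)/(6h_0) = -52/279, b_0 = Δ_0 - h_0(2m_0 + m_1)/6 = 280/93.

-0.1864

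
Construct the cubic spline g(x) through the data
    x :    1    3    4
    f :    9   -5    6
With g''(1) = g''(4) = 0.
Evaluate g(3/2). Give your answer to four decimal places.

Write M_i for g''(x_i). With h_i = 2, 1 and divided differences Δ_i = -7, 11, the continuity of g' gives the tridiagonal system
  2·M_0 + 6·M_1 + 1·M_2 = 6(Δ_1 - Δ_0) = 108
Natural end conditions: M_0 = M_2 = 0.
Solving: M_0 = 0, M_1 = 18, M_2 = 0.
On [1, 3], g(x) = 9 - 13·(x - 1) + 0·(x - 1)² + 3/2·(x - 1)³.
With (x - 1) = 1/2: g(3/2) = 43/16.

2.6875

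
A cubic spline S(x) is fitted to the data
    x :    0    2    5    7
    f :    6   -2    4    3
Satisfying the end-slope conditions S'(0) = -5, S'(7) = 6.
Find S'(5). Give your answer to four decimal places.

Put M_i = S'' at the i-th knot. Here h = (2, 3, 2) and Δ = (-4, 2, -1/2), so the interior equations h_(i-1)·M_(i-1) + 2(h_(i-1)+h_i)·M_i + h_i·M_(i+1) = 6(Δ_i − Δ_(i-1)) read
  2·M_0 + 10·M_1 + 3·M_2 = 6(Δ_1 - Δ_0) = 36
  3·M_1 + 10·M_2 + 2·M_3 = 6(Δ_2 - Δ_1) = -15
Clamped end conditions give two more equations: 2h_0·M_0 + h_0·M_1 = 6(Δ_0 - S'(0)) = 6 and h_2·M_2 + 2h_2·M_3 = 6(S'(7) - Δ_2) = 39.
Solving the tridiagonal system: M_0 = -41/32, M_1 = 89/16, M_2 = -91/16, M_3 = 403/32.
On [5, 7], S'(x) = b_2 + 2c_2·(x - 5) + 3d_2·(x - 5)² with b_2 = Δ_2 - h_2(2M_2 + M_3)/6 = -29/32, c_2 = M_2/2 = -91/32, d_2 = (M_3 - M_2)/(6h_2) = 195/128. So S'(5) = -29/32.

-0.9063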